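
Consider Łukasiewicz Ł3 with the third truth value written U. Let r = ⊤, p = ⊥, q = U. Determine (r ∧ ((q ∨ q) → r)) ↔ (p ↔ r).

q ∨ q = U ∨ U = U
(q ∨ q) → r = U → ⊤ = ⊤  [min(1, 1−½+1)]
r ∧ ((q ∨ q) → r) = ⊤ ∧ ⊤ = ⊤
p ↔ r = ⊥ ↔ ⊤ = ⊥
(r ∧ ((q ∨ q) → r)) ↔ (p ↔ r) = ⊤ ↔ ⊥ = ⊥

⊥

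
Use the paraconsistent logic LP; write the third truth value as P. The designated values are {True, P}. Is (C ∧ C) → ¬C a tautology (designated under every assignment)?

No

Countermodel: C=True gives False, which is not designated.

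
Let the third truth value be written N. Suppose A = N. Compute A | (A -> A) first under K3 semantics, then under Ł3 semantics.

In K3: A -> A = N -> N = N  [~N | N]
A | (A -> A) = N | N = N
In Ł3: A -> A = N -> N = True
A | (A -> A) = N | True = True
They differ because K3 and Ł3 treat N differently under implication.

N; True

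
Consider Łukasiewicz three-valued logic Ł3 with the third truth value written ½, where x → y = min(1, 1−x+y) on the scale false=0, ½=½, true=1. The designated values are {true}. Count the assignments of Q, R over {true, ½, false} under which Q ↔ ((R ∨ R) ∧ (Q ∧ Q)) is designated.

Of the 9 assignments, 6 give a value in {true}.

6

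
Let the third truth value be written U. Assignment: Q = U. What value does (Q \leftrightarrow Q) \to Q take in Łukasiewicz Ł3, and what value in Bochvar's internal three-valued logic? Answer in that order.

U; U

In Łukasiewicz Ł3: Q \leftrightarrow Q = U \leftrightarrow U = T
(Q \leftrightarrow Q) \to Q = T \to U = U
In Bochvar's internal three-valued logic: Q \leftrightarrow Q = U \leftrightarrow U = U
(Q \leftrightarrow Q) \to Q = U \to U = U  [any arg is the third value ⇒ result is the third value]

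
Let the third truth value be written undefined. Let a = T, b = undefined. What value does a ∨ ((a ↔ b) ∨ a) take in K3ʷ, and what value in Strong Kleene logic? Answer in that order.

In K3ʷ: a ↔ b = T ↔ undefined = undefined
(a ↔ b) ∨ a = undefined ∨ T = undefined
a ∨ ((a ↔ b) ∨ a) = T ∨ undefined = undefined
In Strong Kleene logic: a ↔ b = T ↔ undefined = undefined
(a ↔ b) ∨ a = undefined ∨ T = T
a ∨ ((a ↔ b) ∨ a) = T ∨ T = T
They differ because K3ʷ and Strong Kleene logic treat undefined differently under the binary connectives.

undefined; T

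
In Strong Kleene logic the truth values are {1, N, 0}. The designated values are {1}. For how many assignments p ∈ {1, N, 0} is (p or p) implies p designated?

p=1: 1 ✓
p=N: N ·
p=0: 1 ✓

2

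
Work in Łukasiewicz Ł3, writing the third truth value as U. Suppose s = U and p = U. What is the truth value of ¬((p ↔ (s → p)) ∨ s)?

U

s → p = U → U = 1
p ↔ (s → p) = U ↔ 1 = U
(p ↔ (s → p)) ∨ s = U ∨ U = U
¬((p ↔ (s → p)) ∨ s) = ¬U = U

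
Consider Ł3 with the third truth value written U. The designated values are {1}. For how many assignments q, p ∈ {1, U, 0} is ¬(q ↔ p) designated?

Designated under: (q=1, p=0); (q=0, p=1).

2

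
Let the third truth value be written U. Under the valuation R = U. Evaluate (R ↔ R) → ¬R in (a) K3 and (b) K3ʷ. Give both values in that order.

In K3: R ↔ R = U ↔ U = U
¬R = ¬U = U
(R ↔ R) → ¬R = U → U = U  [¬U ∨ U]
In K3ʷ: R ↔ R = U ↔ U = U
¬R = ¬U = U
(R ↔ R) → ¬R = U → U = U  [any arg is the third value ⇒ result is the third value]

U; U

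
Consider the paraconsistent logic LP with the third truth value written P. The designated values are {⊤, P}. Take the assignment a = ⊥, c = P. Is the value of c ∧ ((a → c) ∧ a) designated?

No

a → c = ⊥ → P = ⊤  [¬⊥ ∨ P]
(a → c) ∧ a = ⊤ ∧ ⊥ = ⊥
c ∧ ((a → c) ∧ a) = P ∧ ⊥ = ⊥
⊥ ∉ {⊤, P}.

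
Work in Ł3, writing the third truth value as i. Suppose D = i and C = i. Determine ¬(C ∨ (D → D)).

0

D → D = i → i = 1  [min(1, 1−½+½)]
C ∨ (D → D) = i ∨ 1 = 1
¬(C ∨ (D → D)) = ¬1 = 0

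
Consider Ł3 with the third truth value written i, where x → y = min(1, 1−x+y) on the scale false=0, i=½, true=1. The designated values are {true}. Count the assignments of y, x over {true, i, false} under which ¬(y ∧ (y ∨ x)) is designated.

3

Designated under: (y=false, x=true); (y=false, x=i); (y=false, x=false).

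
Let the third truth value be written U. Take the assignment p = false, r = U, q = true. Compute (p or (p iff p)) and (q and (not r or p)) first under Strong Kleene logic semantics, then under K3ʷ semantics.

U; U

In Strong Kleene logic: p iff p = false iff false = true
p or (p iff p) = false or true = true
not r = not U = U
not r or p = U or false = U
q and (not r or p) = true and U = U
(p or (p iff p)) and (q and (not r or p)) = true and U = U
In K3ʷ: p iff p = false iff false = true
p or (p iff p) = false or true = true
not r = not U = U
not r or p = U or false = U
q and (not r or p) = true and U = U
(p or (p iff p)) and (q and (not r or p)) = true and U = U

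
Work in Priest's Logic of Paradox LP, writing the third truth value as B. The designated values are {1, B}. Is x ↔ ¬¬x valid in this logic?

Yes

Every assignment of x over {1, B, 0} gives a value in {1, B}.
In particular, with x=B: x ↔ ¬¬x = B.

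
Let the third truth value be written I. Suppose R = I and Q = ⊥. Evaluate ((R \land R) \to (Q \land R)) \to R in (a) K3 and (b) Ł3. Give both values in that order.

I; ⊤

In K3: R \land R = I \land I = I
Q \land R = ⊥ \land I = ⊥
(R \land R) \to (Q \land R) = I \to ⊥ = I  [\lnot I \lor ⊥]
((R \land R) \to (Q \land R)) \to R = I \to I = I
In Ł3: R \land R = I \land I = I
Q \land R = ⊥ \land I = ⊥
(R \land R) \to (Q \land R) = I \to ⊥ = I  [min(1, 1−½+0)]
((R \land R) \to (Q \land R)) \to R = I \to I = ⊤
They differ because K3 and Ł3 treat I differently under implication.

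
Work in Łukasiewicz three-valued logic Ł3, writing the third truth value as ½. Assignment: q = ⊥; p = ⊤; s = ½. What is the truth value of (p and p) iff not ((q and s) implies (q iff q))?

⊥

p and p = ⊤ and ⊤ = ⊤
q and s = ⊥ and ½ = ⊥
q iff q = ⊥ iff ⊥ = ⊤
(q and s) implies (q iff q) = ⊥ implies ⊤ = ⊤
not ((q and s) implies (q iff q)) = not ⊤ = ⊥
(p and p) iff not ((q and s) implies (q iff q)) = ⊤ iff ⊥ = ⊥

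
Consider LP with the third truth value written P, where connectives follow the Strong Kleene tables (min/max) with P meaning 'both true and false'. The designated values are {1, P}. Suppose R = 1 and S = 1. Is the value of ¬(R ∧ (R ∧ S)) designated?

No

R ∧ S = 1 ∧ 1 = 1
R ∧ (R ∧ S) = 1 ∧ 1 = 1
¬(R ∧ (R ∧ S)) = ¬1 = 0
0 ∉ {1, P}.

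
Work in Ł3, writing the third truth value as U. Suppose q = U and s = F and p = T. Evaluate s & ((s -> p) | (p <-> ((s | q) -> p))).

s -> p = F -> T = T
s | q = F | U = U
(s | q) -> p = U -> T = T  [min(1, 1−½+1)]
p <-> ((s | q) -> p) = T <-> T = T
(s -> p) | (p <-> ((s | q) -> p)) = T | T = T
s & ((s -> p) | (p <-> ((s | q) -> p))) = F & T = F

F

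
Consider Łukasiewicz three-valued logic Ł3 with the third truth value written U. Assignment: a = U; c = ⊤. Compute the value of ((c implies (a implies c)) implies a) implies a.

a implies c = U implies ⊤ = ⊤
c implies (a implies c) = ⊤ implies ⊤ = ⊤
(c implies (a implies c)) implies a = ⊤ implies U = U
((c implies (a implies c)) implies a) implies a = U implies U = ⊤

⊤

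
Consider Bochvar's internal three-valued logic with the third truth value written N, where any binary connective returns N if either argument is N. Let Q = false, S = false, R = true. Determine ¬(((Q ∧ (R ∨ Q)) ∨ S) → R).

false

R ∨ Q = true ∨ false = true
Q ∧ (R ∨ Q) = false ∧ true = false
(Q ∧ (R ∨ Q)) ∨ S = false ∨ false = false
((Q ∧ (R ∨ Q)) ∨ S) → R = false → true = true
¬(((Q ∧ (R ∨ Q)) ∨ S) → R) = ¬true = false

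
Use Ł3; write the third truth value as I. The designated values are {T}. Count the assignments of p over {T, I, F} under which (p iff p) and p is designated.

1

p=T: T ✓
p=I: I ·
p=F: F ·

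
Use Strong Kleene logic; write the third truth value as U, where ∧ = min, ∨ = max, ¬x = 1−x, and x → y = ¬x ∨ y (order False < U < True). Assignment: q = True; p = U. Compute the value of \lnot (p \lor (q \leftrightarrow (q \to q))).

False

q \to q = True \to True = True
q \leftrightarrow (q \to q) = True \leftrightarrow True = True
p \lor (q \leftrightarrow (q \to q)) = U \lor True = True
\lnot (p \lor (q \leftrightarrow (q \to q))) = \lnot True = False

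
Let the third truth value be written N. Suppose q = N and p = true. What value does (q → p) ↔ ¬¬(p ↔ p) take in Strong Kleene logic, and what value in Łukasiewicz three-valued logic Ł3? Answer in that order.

true; true

In Strong Kleene logic: q → p = N → true = true  [¬N ∨ true]
p ↔ p = true ↔ true = true
¬(p ↔ p) = ¬true = false
¬¬(p ↔ p) = ¬false = true
(q → p) ↔ ¬¬(p ↔ p) = true ↔ true = true
In Łukasiewicz three-valued logic Ł3: q → p = N → true = true  [min(1, 1−½+1)]
p ↔ p = true ↔ true = true
¬(p ↔ p) = ¬true = false
¬¬(p ↔ p) = ¬false = true
(q → p) ↔ ¬¬(p ↔ p) = true ↔ true = true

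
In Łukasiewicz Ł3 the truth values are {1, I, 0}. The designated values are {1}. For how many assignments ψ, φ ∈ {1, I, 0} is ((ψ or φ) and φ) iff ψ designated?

Designated under: (ψ=1, φ=1); (ψ=I, φ=I); (ψ=0, φ=0).

3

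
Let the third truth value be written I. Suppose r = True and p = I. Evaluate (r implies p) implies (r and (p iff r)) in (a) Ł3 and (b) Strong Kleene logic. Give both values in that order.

True; I

In Ł3: r implies p = True implies I = I  [min(1, 1−1+½)]
p iff r = I iff True = I
r and (p iff r) = True and I = I
(r implies p) implies (r and (p iff r)) = I implies I = True
In Strong Kleene logic: r implies p = True implies I = I  [not True or I]
p iff r = I iff True = I
r and (p iff r) = True and I = I
(r implies p) implies (r and (p iff r)) = I implies I = I
They differ because Ł3 and Strong Kleene logic treat I differently under implication.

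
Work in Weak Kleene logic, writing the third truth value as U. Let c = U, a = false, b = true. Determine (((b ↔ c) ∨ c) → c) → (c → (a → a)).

b ↔ c = true ↔ U = U
(b ↔ c) ∨ c = U ∨ U = U
((b ↔ c) ∨ c) → c = U → U = U
a → a = false → false = true
c → (a → a) = U → true = U
(((b ↔ c) ∨ c) → c) → (c → (a → a)) = U → U = U

U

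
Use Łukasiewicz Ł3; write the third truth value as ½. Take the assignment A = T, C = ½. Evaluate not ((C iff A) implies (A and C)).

C iff A = ½ iff T = ½  [1 − |½−1|]
A and C = T and ½ = ½
(C iff A) implies (A and C) = ½ implies ½ = T
not ((C iff A) implies (A and C)) = not T = F

F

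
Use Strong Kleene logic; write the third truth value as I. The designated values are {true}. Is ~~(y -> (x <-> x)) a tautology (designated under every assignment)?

Countermodel: y=true, x=I gives I, which is not designated.

No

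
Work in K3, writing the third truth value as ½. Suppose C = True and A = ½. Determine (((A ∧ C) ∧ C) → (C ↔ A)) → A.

½

A ∧ C = ½ ∧ True = ½
(A ∧ C) ∧ C = ½ ∧ True = ½
C ↔ A = True ↔ ½ = ½
((A ∧ C) ∧ C) → (C ↔ A) = ½ → ½ = ½  [¬½ ∨ ½]
(((A ∧ C) ∧ C) → (C ↔ A)) → A = ½ → ½ = ½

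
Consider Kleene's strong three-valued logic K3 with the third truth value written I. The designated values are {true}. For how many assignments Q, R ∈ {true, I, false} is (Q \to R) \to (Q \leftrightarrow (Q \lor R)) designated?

4

Designated under: (Q=true, R=true); (Q=true, R=I); (Q=true, R=false); (Q=false, R=false).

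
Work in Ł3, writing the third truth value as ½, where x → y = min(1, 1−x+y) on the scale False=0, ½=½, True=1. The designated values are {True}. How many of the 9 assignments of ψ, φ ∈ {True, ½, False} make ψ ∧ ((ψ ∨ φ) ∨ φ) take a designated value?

Designated under: (ψ=True, φ=True); (ψ=True, φ=½); (ψ=True, φ=False).

3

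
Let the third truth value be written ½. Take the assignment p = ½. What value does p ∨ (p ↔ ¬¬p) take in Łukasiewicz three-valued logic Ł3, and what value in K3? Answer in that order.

True; ½

In Łukasiewicz three-valued logic Ł3: ¬p = ¬½ = ½
¬¬p = ¬½ = ½
p ↔ ¬¬p = ½ ↔ ½ = True
p ∨ (p ↔ ¬¬p) = ½ ∨ True = True
In K3: ¬p = ¬½ = ½
¬¬p = ¬½ = ½
p ↔ ¬¬p = ½ ↔ ½ = ½
p ∨ (p ↔ ¬¬p) = ½ ∨ ½ = ½
They differ because Łukasiewicz three-valued logic Ł3 and K3 treat ½ differently under implication.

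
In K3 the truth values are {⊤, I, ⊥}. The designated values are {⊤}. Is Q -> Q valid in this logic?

Countermodel: Q=I gives I, which is not designated.

No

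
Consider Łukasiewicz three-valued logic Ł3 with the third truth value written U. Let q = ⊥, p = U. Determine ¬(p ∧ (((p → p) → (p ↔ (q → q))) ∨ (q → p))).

U

p → p = U → U = ⊤  [min(1, 1−½+½)]
q → q = ⊥ → ⊥ = ⊤
p ↔ (q → q) = U ↔ ⊤ = U
(p → p) → (p ↔ (q → q)) = ⊤ → U = U
q → p = ⊥ → U = ⊤
((p → p) → (p ↔ (q → q))) ∨ (q → p) = U ∨ ⊤ = ⊤
p ∧ (((p → p) → (p ↔ (q → q))) ∨ (q → p)) = U ∧ ⊤ = U
¬(p ∧ (((p → p) → (p ↔ (q → q))) ∨ (q → p))) = ¬U = U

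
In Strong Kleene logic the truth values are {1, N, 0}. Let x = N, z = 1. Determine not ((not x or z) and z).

not x = not N = N
not x or z = N or 1 = 1
(not x or z) and z = 1 and 1 = 1
not ((not x or z) and z) = not 1 = 0

0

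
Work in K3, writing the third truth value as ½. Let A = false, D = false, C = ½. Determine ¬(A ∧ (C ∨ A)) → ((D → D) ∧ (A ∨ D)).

C ∨ A = ½ ∨ false = ½
A ∧ (C ∨ A) = false ∧ ½ = false
¬(A ∧ (C ∨ A)) = ¬false = true
D → D = false → false = true
A ∨ D = false ∨ false = false
(D → D) ∧ (A ∨ D) = true ∧ false = false
¬(A ∧ (C ∨ A)) → ((D → D) ∧ (A ∨ D)) = true → false = false

false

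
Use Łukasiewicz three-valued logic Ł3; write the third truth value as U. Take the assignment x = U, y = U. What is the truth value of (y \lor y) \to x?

y \lor y = U \lor U = U
(y \lor y) \to x = U \to U = true  [min(1, 1−½+½)]

true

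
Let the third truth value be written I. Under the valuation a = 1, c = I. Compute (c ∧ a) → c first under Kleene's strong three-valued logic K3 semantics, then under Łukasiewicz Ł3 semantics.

In Kleene's strong three-valued logic K3: c ∧ a = I ∧ 1 = I
(c ∧ a) → c = I → I = I
In Łukasiewicz Ł3: c ∧ a = I ∧ 1 = I
(c ∧ a) → c = I → I = 1  [min(1, 1−½+½)]
They differ because Kleene's strong three-valued logic K3 and Łukasiewicz Ł3 treat I differently under implication.

I; 1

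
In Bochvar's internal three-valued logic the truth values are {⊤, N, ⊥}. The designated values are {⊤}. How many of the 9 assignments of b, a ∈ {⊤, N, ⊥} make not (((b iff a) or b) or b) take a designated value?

1

Designated under: (b=⊥, a=⊤).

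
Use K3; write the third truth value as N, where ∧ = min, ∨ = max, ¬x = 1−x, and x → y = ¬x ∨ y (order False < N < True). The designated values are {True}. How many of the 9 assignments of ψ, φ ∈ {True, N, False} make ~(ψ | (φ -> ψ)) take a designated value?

Designated under: (ψ=False, φ=True).

1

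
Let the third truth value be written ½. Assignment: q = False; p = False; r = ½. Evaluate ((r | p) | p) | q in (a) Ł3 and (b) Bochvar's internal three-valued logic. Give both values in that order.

In Ł3: r | p = ½ | False = ½
(r | p) | p = ½ | False = ½
((r | p) | p) | q = ½ | False = ½
In Bochvar's internal three-valued logic: r | p = ½ | False = ½
(r | p) | p = ½ | False = ½
((r | p) | p) | q = ½ | False = ½

½; ½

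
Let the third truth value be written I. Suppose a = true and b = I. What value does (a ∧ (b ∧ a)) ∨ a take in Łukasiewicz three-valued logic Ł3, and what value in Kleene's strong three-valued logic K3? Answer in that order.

In Łukasiewicz three-valued logic Ł3: b ∧ a = I ∧ true = I
a ∧ (b ∧ a) = true ∧ I = I
(a ∧ (b ∧ a)) ∨ a = I ∨ true = true
In Kleene's strong three-valued logic K3: b ∧ a = I ∧ true = I
a ∧ (b ∧ a) = true ∧ I = I
(a ∧ (b ∧ a)) ∨ a = I ∨ true = true

true; true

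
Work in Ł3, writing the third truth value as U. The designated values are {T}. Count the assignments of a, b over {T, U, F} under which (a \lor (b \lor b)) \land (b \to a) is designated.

3

Designated under: (a=T, b=T); (a=T, b=U); (a=T, b=F).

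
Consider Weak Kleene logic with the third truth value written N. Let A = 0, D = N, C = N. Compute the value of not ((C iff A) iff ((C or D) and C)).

C iff A = N iff 0 = N
C or D = N or N = N
(C or D) and C = N and N = N
(C iff A) iff ((C or D) and C) = N iff N = N
not ((C iff A) iff ((C or D) and C)) = not N = N

N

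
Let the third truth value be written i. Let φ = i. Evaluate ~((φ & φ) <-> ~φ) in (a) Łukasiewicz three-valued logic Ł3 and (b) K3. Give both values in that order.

0; i

In Łukasiewicz three-valued logic Ł3: φ & φ = i & i = i
~φ = ~i = i
(φ & φ) <-> ~φ = i <-> i = 1  [1 − |½−½|]
~((φ & φ) <-> ~φ) = ~1 = 0
In K3: φ & φ = i & i = i
~φ = ~i = i
(φ & φ) <-> ~φ = i <-> i = i
~((φ & φ) <-> ~φ) = ~i = i
They differ because Łukasiewicz three-valued logic Ł3 and K3 treat i differently under implication.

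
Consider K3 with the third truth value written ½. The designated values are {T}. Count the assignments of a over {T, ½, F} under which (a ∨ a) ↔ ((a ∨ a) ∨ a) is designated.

2

a=T: T ✓
a=½: ½ ·
a=F: T ✓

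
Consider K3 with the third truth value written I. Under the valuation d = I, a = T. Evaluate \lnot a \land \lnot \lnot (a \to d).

F

\lnot a = \lnot T = F
a \to d = T \to I = I  [\lnot T \lor I]
\lnot (a \to d) = \lnot I = I
\lnot \lnot (a \to d) = \lnot I = I
\lnot a \land \lnot \lnot (a \to d) = F \land I = F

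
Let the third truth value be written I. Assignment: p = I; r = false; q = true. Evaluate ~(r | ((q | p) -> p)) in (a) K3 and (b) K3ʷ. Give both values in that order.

In K3: q | p = true | I = true
(q | p) -> p = true -> I = I
r | ((q | p) -> p) = false | I = I
~(r | ((q | p) -> p)) = ~I = I
In K3ʷ: q | p = true | I = I
(q | p) -> p = I -> I = I
r | ((q | p) -> p) = false | I = I
~(r | ((q | p) -> p)) = ~I = I

I; I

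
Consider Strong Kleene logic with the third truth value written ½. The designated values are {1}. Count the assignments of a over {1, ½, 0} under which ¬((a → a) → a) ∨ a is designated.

a=1: 1 ✓
a=½: ½ ·
a=0: 1 ✓

2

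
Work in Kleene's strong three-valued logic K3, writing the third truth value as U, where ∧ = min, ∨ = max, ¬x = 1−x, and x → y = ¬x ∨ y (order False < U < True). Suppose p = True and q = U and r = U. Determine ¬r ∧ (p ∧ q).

U

¬r = ¬U = U
p ∧ q = True ∧ U = U
¬r ∧ (p ∧ q) = U ∧ U = U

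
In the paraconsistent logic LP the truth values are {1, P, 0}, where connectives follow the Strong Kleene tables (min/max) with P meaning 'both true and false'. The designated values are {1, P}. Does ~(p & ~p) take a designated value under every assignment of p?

Yes

Every assignment of p over {1, P, 0} gives a value in {1, P}.
In particular, with p=P: ~(p & ~p) = P.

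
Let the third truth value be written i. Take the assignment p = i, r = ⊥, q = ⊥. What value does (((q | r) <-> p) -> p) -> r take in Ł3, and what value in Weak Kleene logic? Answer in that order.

In Ł3: q | r = ⊥ | ⊥ = ⊥
(q | r) <-> p = ⊥ <-> i = i  [1 − |0−½|]
((q | r) <-> p) -> p = i -> i = ⊤
(((q | r) <-> p) -> p) -> r = ⊤ -> ⊥ = ⊥
In Weak Kleene logic: q | r = ⊥ | ⊥ = ⊥
(q | r) <-> p = ⊥ <-> i = i
((q | r) <-> p) -> p = i -> i = i  [any arg is the third value ⇒ result is the third value]
(((q | r) <-> p) -> p) -> r = i -> ⊥ = i
They differ because Ł3 and Weak Kleene logic treat i differently under the binary connectives.

⊥; i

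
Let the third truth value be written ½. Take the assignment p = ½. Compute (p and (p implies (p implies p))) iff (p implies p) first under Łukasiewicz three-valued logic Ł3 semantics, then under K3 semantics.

½; ½

In Łukasiewicz three-valued logic Ł3: p implies p = ½ implies ½ = ⊤
p implies (p implies p) = ½ implies ⊤ = ⊤
p and (p implies (p implies p)) = ½ and ⊤ = ½
p implies p = ½ implies ½ = ⊤
(p and (p implies (p implies p))) iff (p implies p) = ½ iff ⊤ = ½
In K3: p implies p = ½ implies ½ = ½  [not ½ or ½]
p implies (p implies p) = ½ implies ½ = ½
p and (p implies (p implies p)) = ½ and ½ = ½
p implies p = ½ implies ½ = ½
(p and (p implies (p implies p))) iff (p implies p) = ½ iff ½ = ½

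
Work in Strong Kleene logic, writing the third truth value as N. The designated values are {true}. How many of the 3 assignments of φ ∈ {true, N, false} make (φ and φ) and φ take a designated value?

1

φ=true: true ✓
φ=N: N ·
φ=false: false ·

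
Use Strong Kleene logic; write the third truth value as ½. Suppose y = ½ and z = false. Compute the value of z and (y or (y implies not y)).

not y = not ½ = ½
y implies not y = ½ implies ½ = ½
y or (y implies not y) = ½ or ½ = ½
z and (y or (y implies not y)) = false and ½ = false

false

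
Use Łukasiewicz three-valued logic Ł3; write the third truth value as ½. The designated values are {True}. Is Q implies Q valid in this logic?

Every assignment of Q over {True, ½, False} gives a value in {True}.
In particular, with Q=½: Q implies Q = True.

Yes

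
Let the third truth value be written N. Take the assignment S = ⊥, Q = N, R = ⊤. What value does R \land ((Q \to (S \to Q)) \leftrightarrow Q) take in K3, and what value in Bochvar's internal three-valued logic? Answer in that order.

N; N

In K3: S \to Q = ⊥ \to N = ⊤  [\lnot ⊥ \lor N]
Q \to (S \to Q) = N \to ⊤ = ⊤
(Q \to (S \to Q)) \leftrightarrow Q = ⊤ \leftrightarrow N = N
R \land ((Q \to (S \to Q)) \leftrightarrow Q) = ⊤ \land N = N
In Bochvar's internal three-valued logic: S \to Q = ⊥ \to N = N  [any arg is the third value ⇒ result is the third value]
Q \to (S \to Q) = N \to N = N
(Q \to (S \to Q)) \leftrightarrow Q = N \leftrightarrow N = N
R \land ((Q \to (S \to Q)) \leftrightarrow Q) = ⊤ \land N = N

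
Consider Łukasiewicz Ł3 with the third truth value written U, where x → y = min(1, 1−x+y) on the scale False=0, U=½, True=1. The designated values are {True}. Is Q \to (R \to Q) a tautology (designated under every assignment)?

Yes

Every assignment of Q, R over {True, U, False} gives a value in {True}.
In particular, with Q=U, R=U: Q \to (R \to Q) = True.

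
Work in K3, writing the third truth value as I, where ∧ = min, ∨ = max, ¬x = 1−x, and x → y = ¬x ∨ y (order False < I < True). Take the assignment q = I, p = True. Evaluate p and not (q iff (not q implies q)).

not q = not I = I
not q implies q = I implies I = I
q iff (not q implies q) = I iff I = I
not (q iff (not q implies q)) = not I = I
p and not (q iff (not q implies q)) = True and I = I

I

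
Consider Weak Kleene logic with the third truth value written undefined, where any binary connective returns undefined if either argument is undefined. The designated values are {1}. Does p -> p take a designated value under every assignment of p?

No

Countermodel: p=undefined gives undefined, which is not designated.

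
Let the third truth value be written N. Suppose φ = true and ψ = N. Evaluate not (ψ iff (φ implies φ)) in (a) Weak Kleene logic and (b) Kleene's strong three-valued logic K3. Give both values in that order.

N; N

In Weak Kleene logic: φ implies φ = true implies true = true
ψ iff (φ implies φ) = N iff true = N
not (ψ iff (φ implies φ)) = not N = N
In Kleene's strong three-valued logic K3: φ implies φ = true implies true = true
ψ iff (φ implies φ) = N iff true = N
not (ψ iff (φ implies φ)) = not N = N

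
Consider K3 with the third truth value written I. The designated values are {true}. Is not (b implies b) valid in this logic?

Countermodel: b=true gives false, which is not designated.

No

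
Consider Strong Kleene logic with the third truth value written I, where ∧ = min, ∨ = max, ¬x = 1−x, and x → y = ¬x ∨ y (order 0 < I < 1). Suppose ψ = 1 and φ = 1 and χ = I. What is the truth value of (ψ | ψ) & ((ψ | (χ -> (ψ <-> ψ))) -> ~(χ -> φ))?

ψ | ψ = 1 | 1 = 1
ψ <-> ψ = 1 <-> 1 = 1
χ -> (ψ <-> ψ) = I -> 1 = 1  [~I | 1]
ψ | (χ -> (ψ <-> ψ)) = 1 | 1 = 1
χ -> φ = I -> 1 = 1
~(χ -> φ) = ~1 = 0
(ψ | (χ -> (ψ <-> ψ))) -> ~(χ -> φ) = 1 -> 0 = 0
(ψ | ψ) & ((ψ | (χ -> (ψ <-> ψ))) -> ~(χ -> φ)) = 1 & 0 = 0

0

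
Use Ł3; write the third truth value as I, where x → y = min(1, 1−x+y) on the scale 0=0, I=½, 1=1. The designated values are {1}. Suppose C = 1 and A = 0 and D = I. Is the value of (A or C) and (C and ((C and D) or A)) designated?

No

A or C = 0 or 1 = 1
C and D = 1 and I = I
(C and D) or A = I or 0 = I
C and ((C and D) or A) = 1 and I = I
(A or C) and (C and ((C and D) or A)) = 1 and I = I
I ∉ {1}.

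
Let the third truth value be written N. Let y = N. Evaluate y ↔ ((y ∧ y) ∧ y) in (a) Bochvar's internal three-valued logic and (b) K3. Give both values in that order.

In Bochvar's internal three-valued logic: y ∧ y = N ∧ N = N
(y ∧ y) ∧ y = N ∧ N = N
y ↔ ((y ∧ y) ∧ y) = N ↔ N = N
In K3: y ∧ y = N ∧ N = N
(y ∧ y) ∧ y = N ∧ N = N
y ↔ ((y ∧ y) ∧ y) = N ↔ N = N

N; N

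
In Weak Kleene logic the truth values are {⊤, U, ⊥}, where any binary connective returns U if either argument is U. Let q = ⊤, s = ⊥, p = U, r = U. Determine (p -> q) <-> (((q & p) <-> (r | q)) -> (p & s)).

U

p -> q = U -> ⊤ = U
q & p = ⊤ & U = U
r | q = U | ⊤ = U
(q & p) <-> (r | q) = U <-> U = U
p & s = U & ⊥ = U
((q & p) <-> (r | q)) -> (p & s) = U -> U = U
(p -> q) <-> (((q & p) <-> (r | q)) -> (p & s)) = U <-> U = U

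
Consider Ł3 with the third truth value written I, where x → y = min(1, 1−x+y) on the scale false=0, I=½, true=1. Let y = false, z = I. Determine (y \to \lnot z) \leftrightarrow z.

I

\lnot z = \lnot I = I
y \to \lnot z = false \to I = true  [min(1, 1−0+½)]
(y \to \lnot z) \leftrightarrow z = true \leftrightarrow I = I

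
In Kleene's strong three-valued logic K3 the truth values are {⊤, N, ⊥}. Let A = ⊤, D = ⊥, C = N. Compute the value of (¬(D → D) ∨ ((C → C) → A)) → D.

⊥

D → D = ⊥ → ⊥ = ⊤
¬(D → D) = ¬⊤ = ⊥
C → C = N → N = N  [¬N ∨ N]
(C → C) → A = N → ⊤ = ⊤
¬(D → D) ∨ ((C → C) → A) = ⊥ ∨ ⊤ = ⊤
(¬(D → D) ∨ ((C → C) → A)) → D = ⊤ → ⊥ = ⊥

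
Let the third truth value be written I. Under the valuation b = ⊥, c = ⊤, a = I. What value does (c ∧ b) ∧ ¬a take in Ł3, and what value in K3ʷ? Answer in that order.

⊥; I

In Ł3: c ∧ b = ⊤ ∧ ⊥ = ⊥
¬a = ¬I = I
(c ∧ b) ∧ ¬a = ⊥ ∧ I = ⊥
In K3ʷ: c ∧ b = ⊤ ∧ ⊥ = ⊥
¬a = ¬I = I
(c ∧ b) ∧ ¬a = ⊥ ∧ I = I
They differ because Ł3 and K3ʷ treat I differently under the binary connectives.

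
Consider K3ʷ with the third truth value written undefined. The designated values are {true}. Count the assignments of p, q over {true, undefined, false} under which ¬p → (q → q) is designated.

Designated under: (p=true, q=true); (p=true, q=false); (p=false, q=true); (p=false, q=false).

4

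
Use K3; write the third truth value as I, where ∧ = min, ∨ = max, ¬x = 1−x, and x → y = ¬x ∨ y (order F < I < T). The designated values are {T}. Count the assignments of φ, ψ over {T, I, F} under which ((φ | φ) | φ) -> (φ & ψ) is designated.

4

Designated under: (φ=T, ψ=T); (φ=F, ψ=T); (φ=F, ψ=I); (φ=F, ψ=F).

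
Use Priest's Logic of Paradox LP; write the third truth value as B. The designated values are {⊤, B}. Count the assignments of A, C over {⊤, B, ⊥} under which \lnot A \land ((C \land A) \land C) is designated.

2

Designated under: (A=B, C=⊤); (A=B, C=B).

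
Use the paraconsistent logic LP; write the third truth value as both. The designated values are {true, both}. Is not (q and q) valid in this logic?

No

Countermodel: q=true gives false, which is not designated.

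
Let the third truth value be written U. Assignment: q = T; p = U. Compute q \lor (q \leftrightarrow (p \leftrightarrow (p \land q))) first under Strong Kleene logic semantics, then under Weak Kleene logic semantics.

T; U

In Strong Kleene logic: p \land q = U \land T = U
p \leftrightarrow (p \land q) = U \leftrightarrow U = U
q \leftrightarrow (p \leftrightarrow (p \land q)) = T \leftrightarrow U = U
q \lor (q \leftrightarrow (p \leftrightarrow (p \land q))) = T \lor U = T
In Weak Kleene logic: p \land q = U \land T = U
p \leftrightarrow (p \land q) = U \leftrightarrow U = U
q \leftrightarrow (p \leftrightarrow (p \land q)) = T \leftrightarrow U = U
q \lor (q \leftrightarrow (p \leftrightarrow (p \land q))) = T \lor U = U
They differ because Strong Kleene logic and Weak Kleene logic treat U differently under the binary connectives.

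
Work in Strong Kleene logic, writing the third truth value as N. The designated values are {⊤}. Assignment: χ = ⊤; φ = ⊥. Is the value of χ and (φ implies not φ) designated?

not φ = not ⊥ = ⊤
φ implies not φ = ⊥ implies ⊤ = ⊤
χ and (φ implies not φ) = ⊤ and ⊤ = ⊤
⊤ ∈ {⊤}.

Yes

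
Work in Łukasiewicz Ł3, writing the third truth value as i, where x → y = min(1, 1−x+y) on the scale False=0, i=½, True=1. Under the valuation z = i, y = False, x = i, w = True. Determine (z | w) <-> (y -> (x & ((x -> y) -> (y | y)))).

z | w = i | True = True
x -> y = i -> False = i  [min(1, 1−½+0)]
y | y = False | False = False
(x -> y) -> (y | y) = i -> False = i
x & ((x -> y) -> (y | y)) = i & i = i
y -> (x & ((x -> y) -> (y | y))) = False -> i = True
(z | w) <-> (y -> (x & ((x -> y) -> (y | y)))) = True <-> True = True

True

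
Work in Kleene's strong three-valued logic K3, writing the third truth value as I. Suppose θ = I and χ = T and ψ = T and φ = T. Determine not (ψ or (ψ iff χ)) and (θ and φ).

ψ iff χ = T iff T = T
ψ or (ψ iff χ) = T or T = T
not (ψ or (ψ iff χ)) = not T = F
θ and φ = I and T = I
not (ψ or (ψ iff χ)) and (θ and φ) = F and I = F

F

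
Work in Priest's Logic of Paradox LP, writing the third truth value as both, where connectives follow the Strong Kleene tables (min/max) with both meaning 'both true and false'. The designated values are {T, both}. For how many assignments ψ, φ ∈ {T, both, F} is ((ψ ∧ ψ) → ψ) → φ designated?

7

Of the 9 assignments, 7 give a value in {T, both}.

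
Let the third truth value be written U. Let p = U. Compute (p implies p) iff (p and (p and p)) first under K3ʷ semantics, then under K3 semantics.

In K3ʷ: p implies p = U implies U = U
p and p = U and U = U
p and (p and p) = U and U = U
(p implies p) iff (p and (p and p)) = U iff U = U
In K3: p implies p = U implies U = U
p and p = U and U = U
p and (p and p) = U and U = U
(p implies p) iff (p and (p and p)) = U iff U = U

U; U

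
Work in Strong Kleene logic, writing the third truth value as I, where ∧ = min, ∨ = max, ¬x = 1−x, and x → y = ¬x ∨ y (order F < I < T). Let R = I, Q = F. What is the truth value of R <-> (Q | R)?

I

Q | R = F | I = I
R <-> (Q | R) = I <-> I = I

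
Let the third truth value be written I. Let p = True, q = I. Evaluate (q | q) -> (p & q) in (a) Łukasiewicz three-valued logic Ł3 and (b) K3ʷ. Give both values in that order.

In Łukasiewicz three-valued logic Ł3: q | q = I | I = I
p & q = True & I = I
(q | q) -> (p & q) = I -> I = True
In K3ʷ: q | q = I | I = I
p & q = True & I = I
(q | q) -> (p & q) = I -> I = I  [any arg is the third value ⇒ result is the third value]
They differ because Łukasiewicz three-valued logic Ł3 and K3ʷ treat I differently under the binary connectives.

True; I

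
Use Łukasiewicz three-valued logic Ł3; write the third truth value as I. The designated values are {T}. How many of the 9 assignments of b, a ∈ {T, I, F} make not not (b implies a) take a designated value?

Of the 9 assignments, 6 give a value in {T}.

6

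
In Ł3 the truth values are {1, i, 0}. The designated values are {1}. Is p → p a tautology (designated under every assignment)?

Every assignment of p over {1, i, 0} gives a value in {1}.
In particular, with p=i: p → p = 1.

Yes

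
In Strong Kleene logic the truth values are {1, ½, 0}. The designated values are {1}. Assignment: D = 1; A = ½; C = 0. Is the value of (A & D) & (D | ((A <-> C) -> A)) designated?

No

A & D = ½ & 1 = ½
A <-> C = ½ <-> 0 = ½
(A <-> C) -> A = ½ -> ½ = ½  [~½ | ½]
D | ((A <-> C) -> A) = 1 | ½ = 1
(A & D) & (D | ((A <-> C) -> A)) = ½ & 1 = ½
½ ∉ {1}.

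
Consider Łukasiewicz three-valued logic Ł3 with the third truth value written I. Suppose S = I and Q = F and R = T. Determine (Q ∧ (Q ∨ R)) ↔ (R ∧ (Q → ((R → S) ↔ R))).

Q ∨ R = F ∨ T = T
Q ∧ (Q ∨ R) = F ∧ T = F
R → S = T → I = I
(R → S) ↔ R = I ↔ T = I
Q → ((R → S) ↔ R) = F → I = T
R ∧ (Q → ((R → S) ↔ R)) = T ∧ T = T
(Q ∧ (Q ∨ R)) ↔ (R ∧ (Q → ((R → S) ↔ R))) = F ↔ T = F

F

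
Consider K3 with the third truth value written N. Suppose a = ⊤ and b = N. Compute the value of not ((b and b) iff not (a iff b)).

N

b and b = N and N = N
a iff b = ⊤ iff N = N
not (a iff b) = not N = N
(b and b) iff not (a iff b) = N iff N = N
not ((b and b) iff not (a iff b)) = not N = N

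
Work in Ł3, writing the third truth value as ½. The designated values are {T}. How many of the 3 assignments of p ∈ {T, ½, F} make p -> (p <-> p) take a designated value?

p=T: T ✓
p=½: T ✓
p=F: T ✓

3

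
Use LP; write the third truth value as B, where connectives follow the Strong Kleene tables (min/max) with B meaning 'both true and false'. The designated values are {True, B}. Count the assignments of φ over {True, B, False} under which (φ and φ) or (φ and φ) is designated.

2

φ=True: True ✓
φ=B: B ✓
φ=False: False ·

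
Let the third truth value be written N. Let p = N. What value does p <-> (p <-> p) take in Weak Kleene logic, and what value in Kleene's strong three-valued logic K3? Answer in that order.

In Weak Kleene logic: p <-> p = N <-> N = N
p <-> (p <-> p) = N <-> N = N
In Kleene's strong three-valued logic K3: p <-> p = N <-> N = N
p <-> (p <-> p) = N <-> N = N

N; N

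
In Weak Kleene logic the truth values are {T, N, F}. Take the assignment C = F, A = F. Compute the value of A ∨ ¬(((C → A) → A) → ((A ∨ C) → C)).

C → A = F → F = T
(C → A) → A = T → F = F
A ∨ C = F ∨ F = F
(A ∨ C) → C = F → F = T
((C → A) → A) → ((A ∨ C) → C) = F → T = T
¬(((C → A) → A) → ((A ∨ C) → C)) = ¬T = F
A ∨ ¬(((C → A) → A) → ((A ∨ C) → C)) = F ∨ F = F

F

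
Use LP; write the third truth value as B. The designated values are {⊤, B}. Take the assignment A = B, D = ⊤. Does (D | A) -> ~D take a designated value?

No

D | A = ⊤ | B = ⊤
~D = ~⊤ = ⊥
(D | A) -> ~D = ⊤ -> ⊥ = ⊥
⊥ ∉ {⊤, B}.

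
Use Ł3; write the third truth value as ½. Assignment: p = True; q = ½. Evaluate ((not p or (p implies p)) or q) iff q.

½

not p = not True = False
p implies p = True implies True = True
not p or (p implies p) = False or True = True
(not p or (p implies p)) or q = True or ½ = True
((not p or (p implies p)) or q) iff q = True iff ½ = ½  [1 − |1−½|]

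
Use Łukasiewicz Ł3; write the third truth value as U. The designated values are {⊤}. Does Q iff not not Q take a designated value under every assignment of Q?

Every assignment of Q over {⊤, U, ⊥} gives a value in {⊤}.
In particular, with Q=U: Q iff not not Q = ⊤.

Yes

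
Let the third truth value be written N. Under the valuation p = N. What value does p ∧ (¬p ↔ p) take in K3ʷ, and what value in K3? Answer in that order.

In K3ʷ: ¬p = ¬N = N
¬p ↔ p = N ↔ N = N
p ∧ (¬p ↔ p) = N ∧ N = N
In K3: ¬p = ¬N = N
¬p ↔ p = N ↔ N = N
p ∧ (¬p ↔ p) = N ∧ N = N

N; N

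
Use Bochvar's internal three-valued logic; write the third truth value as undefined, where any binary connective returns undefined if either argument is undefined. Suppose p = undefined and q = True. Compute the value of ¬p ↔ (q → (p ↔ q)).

¬p = ¬undefined = undefined
p ↔ q = undefined ↔ True = undefined
q → (p ↔ q) = True → undefined = undefined  [any arg is the third value ⇒ result is the third value]
¬p ↔ (q → (p ↔ q)) = undefined ↔ undefined = undefined

undefined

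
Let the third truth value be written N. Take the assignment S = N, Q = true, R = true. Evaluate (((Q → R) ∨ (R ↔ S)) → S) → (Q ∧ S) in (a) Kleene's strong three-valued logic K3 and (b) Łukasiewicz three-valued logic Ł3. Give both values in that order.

In Kleene's strong three-valued logic K3: Q → R = true → true = true
R ↔ S = true ↔ N = N
(Q → R) ∨ (R ↔ S) = true ∨ N = true
((Q → R) ∨ (R ↔ S)) → S = true → N = N  [¬true ∨ N]
Q ∧ S = true ∧ N = N
(((Q → R) ∨ (R ↔ S)) → S) → (Q ∧ S) = N → N = N
In Łukasiewicz three-valued logic Ł3: Q → R = true → true = true
R ↔ S = true ↔ N = N  [1 − |1−½|]
(Q → R) ∨ (R ↔ S) = true ∨ N = true
((Q → R) ∨ (R ↔ S)) → S = true → N = N
Q ∧ S = true ∧ N = N
(((Q → R) ∨ (R ↔ S)) → S) → (Q ∧ S) = N → N = true
They differ because Kleene's strong three-valued logic K3 and Łukasiewicz three-valued logic Ł3 treat N differently under implication.

N; true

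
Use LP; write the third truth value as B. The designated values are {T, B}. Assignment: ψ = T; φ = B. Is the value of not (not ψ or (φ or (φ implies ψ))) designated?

No

not ψ = not T = F
φ implies ψ = B implies T = T  [not B or T]
φ or (φ implies ψ) = B or T = T
not ψ or (φ or (φ implies ψ)) = F or T = T
not (not ψ or (φ or (φ implies ψ))) = not T = F
F ∉ {T, B}.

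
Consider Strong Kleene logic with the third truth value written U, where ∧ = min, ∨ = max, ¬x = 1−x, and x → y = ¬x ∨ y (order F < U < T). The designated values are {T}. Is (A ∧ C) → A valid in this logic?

No

Countermodel: A=U, C=T gives U, which is not designated.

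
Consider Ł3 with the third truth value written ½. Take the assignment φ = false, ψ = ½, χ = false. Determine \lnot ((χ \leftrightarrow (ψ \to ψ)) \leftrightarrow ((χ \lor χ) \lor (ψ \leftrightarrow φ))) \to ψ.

ψ \to ψ = ½ \to ½ = true  [min(1, 1−½+½)]
χ \leftrightarrow (ψ \to ψ) = false \leftrightarrow true = false
χ \lor χ = false \lor false = false
ψ \leftrightarrow φ = ½ \leftrightarrow false = ½
(χ \lor χ) \lor (ψ \leftrightarrow φ) = false \lor ½ = ½
(χ \leftrightarrow (ψ \to ψ)) \leftrightarrow ((χ \lor χ) \lor (ψ \leftrightarrow φ)) = false \leftrightarrow ½ = ½
\lnot ((χ \leftrightarrow (ψ \to ψ)) \leftrightarrow ((χ \lor χ) \lor (ψ \leftrightarrow φ))) = \lnot ½ = ½
\lnot ((χ \leftrightarrow (ψ \to ψ)) \leftrightarrow ((χ \lor χ) \lor (ψ \leftrightarrow φ))) \to ψ = ½ \to ½ = true

true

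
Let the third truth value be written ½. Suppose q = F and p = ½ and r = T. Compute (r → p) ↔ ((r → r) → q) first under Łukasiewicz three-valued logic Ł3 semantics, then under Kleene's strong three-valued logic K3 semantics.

½; ½

In Łukasiewicz three-valued logic Ł3: r → p = T → ½ = ½
r → r = T → T = T
(r → r) → q = T → F = F
(r → p) ↔ ((r → r) → q) = ½ ↔ F = ½
In Kleene's strong three-valued logic K3: r → p = T → ½ = ½  [¬T ∨ ½]
r → r = T → T = T
(r → r) → q = T → F = F
(r → p) ↔ ((r → r) → q) = ½ ↔ F = ½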